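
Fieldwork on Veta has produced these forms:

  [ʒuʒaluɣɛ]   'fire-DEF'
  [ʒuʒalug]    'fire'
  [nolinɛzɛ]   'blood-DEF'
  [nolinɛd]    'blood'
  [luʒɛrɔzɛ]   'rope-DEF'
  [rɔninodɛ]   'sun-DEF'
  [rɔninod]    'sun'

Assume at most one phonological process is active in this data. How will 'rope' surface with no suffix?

'blood' shows [z] ~ [d] at the end of the stem ([nolinɛzɛ] vs [nolinɛd]).
If /d/ were underlying and a rule turned it into [z] before the DEF suffix, 'sun' would also alternate; but it has [d] in both [rɔninodɛ] and [rɔninod].
The alternation reflects word-final hardening: voiced fricatives become stops word-finally. /z/ is underlying.
From [luʒɛrɔzɛ] the stem 'rope' is /luʒɛrɔz/; word-finally this yields [luʒɛrɔd].

[luʒɛrɔd]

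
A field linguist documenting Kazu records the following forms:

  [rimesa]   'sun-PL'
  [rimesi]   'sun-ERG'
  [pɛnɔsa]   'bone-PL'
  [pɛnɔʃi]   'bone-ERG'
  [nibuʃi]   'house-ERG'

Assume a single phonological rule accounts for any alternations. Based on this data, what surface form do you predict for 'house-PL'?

[nibusa]

The root 'bone' surfaces as [pɛnɔsa] and [pɛnɔʃi], with a stem-final [s] ~ [ʃ] alternation.
Compare 'sun', with invariant [s] in [rimesa] and [rimesi]: an analysis with underlying /s/ and a rule producing [ʃ] before the ERG suffix would wrongly predict alternation here too.
The underlying segment must be /ʃ/; palato-alveolar /ʃ/ becomes [s] when no front vowel follows, yielding [s] there.
From [nibuʃi] the stem 'house' is /nibuʃ/; when no front vowel follows this yields [nibusa].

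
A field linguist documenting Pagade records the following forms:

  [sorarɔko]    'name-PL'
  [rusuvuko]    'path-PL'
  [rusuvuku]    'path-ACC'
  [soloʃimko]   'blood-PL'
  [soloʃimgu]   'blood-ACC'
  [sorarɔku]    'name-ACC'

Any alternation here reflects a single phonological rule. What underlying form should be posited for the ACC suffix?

/-gu/

The ACC morpheme has two allomorphs, [-gu] and [-ku].
By contrast the PL suffix keeps its initial [k] throughout — that segment must be underlying.
So the underlying form is /-gu/, and voiced stops become voiceless after a vowel.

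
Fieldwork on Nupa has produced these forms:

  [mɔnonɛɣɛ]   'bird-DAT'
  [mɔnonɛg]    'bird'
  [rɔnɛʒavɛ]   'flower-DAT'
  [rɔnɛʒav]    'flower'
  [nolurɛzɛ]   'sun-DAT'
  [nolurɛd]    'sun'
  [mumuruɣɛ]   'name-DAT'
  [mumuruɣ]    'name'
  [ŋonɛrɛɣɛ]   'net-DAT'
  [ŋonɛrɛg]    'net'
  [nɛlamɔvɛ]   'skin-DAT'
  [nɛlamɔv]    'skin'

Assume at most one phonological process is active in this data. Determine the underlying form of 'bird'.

'bird' shows [ɣ] ~ [g] at the end of the stem ([mɔnonɛɣɛ] vs [mɔnonɛg]).
If /ɣ/ were underlying and a rule turned it into [g] in isolation, 'name' would also alternate; but it has [ɣ] in both [mumuruɣɛ] and [mumuruɣ].
The underlying segment must be /g/; voiced stops become fricatives between vowels, yielding [ɣ] there.

/mɔnonɛg/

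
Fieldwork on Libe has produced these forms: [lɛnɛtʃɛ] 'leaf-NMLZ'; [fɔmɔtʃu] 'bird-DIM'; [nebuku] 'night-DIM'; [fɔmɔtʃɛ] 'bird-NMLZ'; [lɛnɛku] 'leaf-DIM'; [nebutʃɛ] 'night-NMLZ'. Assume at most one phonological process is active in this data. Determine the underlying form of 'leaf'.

In [lɛnɛku] and [lɛnɛtʃɛ] the final segment of 'leaf' alternates: [k] ~ [tʃ].
Compare 'bird', with invariant [tʃ] in [fɔmɔtʃu] and [fɔmɔtʃɛ]: an analysis with underlying /tʃ/ and a rule producing [k] before the DIM suffix would wrongly predict alternation here too.
Therefore /k/ is basic and [tʃ] is derived by palatalization before a front vowel (/k/ becomes palato-alveolar [tʃ] before a front vowel).
Hence 'leaf' is /lɛnɛk/ underlyingly.

/lɛnɛk/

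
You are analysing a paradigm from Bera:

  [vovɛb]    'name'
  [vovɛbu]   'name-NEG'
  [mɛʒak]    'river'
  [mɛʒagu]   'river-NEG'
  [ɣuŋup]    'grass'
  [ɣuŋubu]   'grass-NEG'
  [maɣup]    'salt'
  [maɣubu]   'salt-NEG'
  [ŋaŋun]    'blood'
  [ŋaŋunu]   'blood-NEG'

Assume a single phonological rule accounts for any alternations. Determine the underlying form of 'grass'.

/ɣuŋup/

The stem for 'grass' ends in [p] in [ɣuŋup] but [b] in [ɣuŋubu].
The stem 'name' ([vovɛb], [vovɛbu]) shows [b] unchanged in both environments, so [b] cannot be basic with [p] derived in isolation.
So /p/ is underlying, and a rule of intervocalic voicing — voiceless stops become voiced between vowels — gives [b].
The underlying form of 'grass' is therefore /ɣuŋup/.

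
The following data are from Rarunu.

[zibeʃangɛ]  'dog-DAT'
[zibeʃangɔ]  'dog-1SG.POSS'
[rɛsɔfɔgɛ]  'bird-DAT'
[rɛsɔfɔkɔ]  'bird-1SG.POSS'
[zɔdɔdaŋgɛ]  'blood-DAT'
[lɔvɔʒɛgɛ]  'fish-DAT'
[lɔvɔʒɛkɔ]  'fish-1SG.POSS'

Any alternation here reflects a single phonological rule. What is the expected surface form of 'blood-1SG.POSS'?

The 1SG.POSS morpheme has two allomorphs, [-gɔ] and [-kɔ].
The DAT suffix, which begins with [g], is invariant after every stem; so [g] is not altered by any rule here.
The 1SG.POSS suffix is therefore /-kɔ/ underlyingly, with post-nasal voicing: voiceless stops become voiced after a nasal.
After 'blood', which ends in a nasal, the suffix surfaces as [-gɔ], giving [zɔdɔdaŋgɔ].

[zɔdɔdaŋgɔ]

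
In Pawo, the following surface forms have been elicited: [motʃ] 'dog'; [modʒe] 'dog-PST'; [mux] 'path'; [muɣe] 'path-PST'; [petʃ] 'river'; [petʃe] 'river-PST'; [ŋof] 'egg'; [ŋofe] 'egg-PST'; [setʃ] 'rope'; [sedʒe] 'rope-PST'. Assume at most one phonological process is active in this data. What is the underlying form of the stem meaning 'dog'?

'dog' shows [tʃ] ~ [dʒ] at the end of the stem ([motʃ] vs [modʒe]).
But 'river' keeps [tʃ] in both environments ([petʃ], [petʃe]), so there is no rule changing /tʃ/ to [dʒ] before the PST suffix.
The alternation reflects word-final obstruent devoicing: voiced obstruents become voiceless word-finally. /dʒ/ is underlying.

/modʒ/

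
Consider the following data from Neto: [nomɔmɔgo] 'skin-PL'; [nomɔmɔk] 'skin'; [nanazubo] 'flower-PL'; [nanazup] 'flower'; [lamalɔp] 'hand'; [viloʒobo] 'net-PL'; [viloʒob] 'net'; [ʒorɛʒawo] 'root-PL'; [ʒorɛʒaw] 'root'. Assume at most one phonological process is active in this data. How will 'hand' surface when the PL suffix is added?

[lamalɔbo]

In [nanazubo] and [nanazup] the final segment of 'flower' alternates: [b] ~ [p].
But 'net' keeps [b] in both environments ([viloʒobo], [viloʒob]), so there is no rule changing /b/ to [p] in isolation.
The alternation reflects intervocalic voicing: voiceless stops become voiced between vowels. /p/ is underlying.
From [lamalɔp] the stem 'hand' is /lamalɔp/; between vowels this yields [lamalɔbo].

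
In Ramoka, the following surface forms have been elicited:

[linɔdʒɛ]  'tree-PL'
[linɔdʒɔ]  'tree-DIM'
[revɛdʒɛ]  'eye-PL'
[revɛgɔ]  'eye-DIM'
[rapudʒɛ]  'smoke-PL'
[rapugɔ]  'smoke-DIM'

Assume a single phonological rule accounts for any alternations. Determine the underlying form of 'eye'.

The root 'eye' surfaces as [revɛdʒɛ] and [revɛgɔ], with a stem-final [dʒ] ~ [g] alternation.
But 'tree' keeps [dʒ] in both environments ([linɔdʒɛ], [linɔdʒɔ]), so there is no rule changing /dʒ/ to [g] before the DIM suffix.
So /g/ is underlying, and a rule of palatalization before a front vowel — /g/ becomes palato-alveolar [dʒ] before a front vowel — gives [dʒ].
Hence 'eye' is /revɛg/ underlyingly.

/revɛg/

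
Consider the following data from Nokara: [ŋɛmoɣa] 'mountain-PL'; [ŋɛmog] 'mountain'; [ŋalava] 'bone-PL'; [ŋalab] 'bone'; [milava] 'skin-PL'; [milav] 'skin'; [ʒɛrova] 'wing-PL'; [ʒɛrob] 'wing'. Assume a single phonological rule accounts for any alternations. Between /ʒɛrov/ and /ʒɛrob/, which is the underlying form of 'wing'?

'wing' shows [v] ~ [b] at the end of the stem ([ʒɛrova] vs [ʒɛrob]).
Compare 'skin', with invariant [v] in [milava] and [milav]: an analysis with underlying /v/ and a rule producing [b] in isolation would wrongly predict alternation here too.
So /b/ is underlying, and a rule of intervocalic spirantization — voiced stops become fricatives between vowels — gives [v].

/ʒɛrob/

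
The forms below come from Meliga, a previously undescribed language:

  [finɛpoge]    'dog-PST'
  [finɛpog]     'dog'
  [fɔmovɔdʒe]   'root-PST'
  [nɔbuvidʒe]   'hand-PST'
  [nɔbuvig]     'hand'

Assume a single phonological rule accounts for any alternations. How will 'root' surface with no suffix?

'hand' shows [g] ~ [dʒ] at the end of the stem ([nɔbuvig] vs [nɔbuvidʒe]).
If /g/ were underlying and a rule turned it into [dʒ] before the PST suffix, 'dog' would also alternate; but it has [g] in both [finɛpog] and [finɛpoge].
Therefore /dʒ/ is basic and [g] is derived by depalatalization (palato-alveolar /dʒ/ becomes [g] when no front vowel follows).
From [fɔmovɔdʒe] the stem 'root' is /fɔmovɔdʒ/; when no front vowel follows this yields [fɔmovɔg].

[fɔmovɔg]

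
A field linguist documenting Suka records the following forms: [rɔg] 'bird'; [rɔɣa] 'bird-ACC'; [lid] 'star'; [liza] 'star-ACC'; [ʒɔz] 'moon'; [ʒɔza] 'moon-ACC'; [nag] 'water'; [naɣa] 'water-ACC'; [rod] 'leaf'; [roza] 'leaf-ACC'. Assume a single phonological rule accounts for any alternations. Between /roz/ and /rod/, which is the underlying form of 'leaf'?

In [rod] and [roza] the final segment of 'leaf' alternates: [d] ~ [z].
But 'moon' keeps [z] in both environments ([ʒɔz], [ʒɔza]), so there is no rule changing /z/ to [d] in isolation.
The underlying segment must be /d/; voiced stops become fricatives between vowels, yielding [z] there.

/rod/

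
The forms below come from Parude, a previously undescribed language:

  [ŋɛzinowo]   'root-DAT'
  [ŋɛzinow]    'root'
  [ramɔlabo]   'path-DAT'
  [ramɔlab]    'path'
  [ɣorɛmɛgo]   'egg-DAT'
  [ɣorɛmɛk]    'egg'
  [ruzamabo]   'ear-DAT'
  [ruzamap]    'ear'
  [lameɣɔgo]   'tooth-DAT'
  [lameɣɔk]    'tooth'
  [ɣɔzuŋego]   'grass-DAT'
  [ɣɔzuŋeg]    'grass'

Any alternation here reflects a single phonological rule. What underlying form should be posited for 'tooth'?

'tooth' shows [g] ~ [k] at the end of the stem ([lameɣɔgo] vs [lameɣɔk]).
If /g/ were underlying and a rule turned it into [k] in isolation, 'grass' would also alternate; but it has [g] in both [ɣɔzuŋego] and [ɣɔzuŋeg].
The alternation reflects intervocalic voicing: voiceless stops become voiced between vowels. /k/ is underlying.
Hence 'tooth' is /lameɣɔk/ underlyingly.

/lameɣɔk/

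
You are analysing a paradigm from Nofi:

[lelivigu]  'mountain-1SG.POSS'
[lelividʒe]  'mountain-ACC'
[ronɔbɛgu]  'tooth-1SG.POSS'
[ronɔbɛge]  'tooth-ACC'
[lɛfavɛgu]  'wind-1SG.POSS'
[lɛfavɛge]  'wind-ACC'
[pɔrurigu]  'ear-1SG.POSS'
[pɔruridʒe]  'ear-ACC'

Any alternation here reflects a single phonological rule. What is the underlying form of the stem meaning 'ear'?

'ear' shows [g] ~ [dʒ] at the end of the stem ([pɔrurigu] vs [pɔruridʒe]).
If /g/ were underlying and a rule turned it into [dʒ] before the ACC suffix, 'wind' would also alternate; but it has [g] in both [lɛfavɛgu] and [lɛfavɛge].
So /dʒ/ is underlying, and a rule of depalatalization — palato-alveolar /dʒ/ becomes [g] when no front vowel follows — gives [g].

/pɔruridʒ/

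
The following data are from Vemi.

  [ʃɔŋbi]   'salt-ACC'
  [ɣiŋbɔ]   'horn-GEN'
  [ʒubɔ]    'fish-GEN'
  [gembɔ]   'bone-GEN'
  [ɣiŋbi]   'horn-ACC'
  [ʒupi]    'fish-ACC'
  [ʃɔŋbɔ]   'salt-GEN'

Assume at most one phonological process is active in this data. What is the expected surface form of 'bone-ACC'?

[gembi]

The ACC suffix surfaces as [-bi] and [-pi], depending on the final segment of the stem.
By contrast the GEN suffix keeps its initial [b] throughout — that segment must be underlying.
The ACC suffix is therefore /-pi/ underlyingly, with post-nasal voicing: voiceless stops become voiced after a nasal.
After 'bone', which ends in a nasal, the suffix surfaces as [-bi], giving [gembi].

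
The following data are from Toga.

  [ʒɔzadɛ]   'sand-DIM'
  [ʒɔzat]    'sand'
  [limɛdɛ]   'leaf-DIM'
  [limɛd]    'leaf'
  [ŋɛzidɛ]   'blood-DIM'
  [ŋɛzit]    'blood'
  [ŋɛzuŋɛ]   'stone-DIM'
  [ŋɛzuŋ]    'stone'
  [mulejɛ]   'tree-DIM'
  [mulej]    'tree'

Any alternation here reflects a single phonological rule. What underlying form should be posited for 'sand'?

/ʒɔzat/

In [ʒɔzadɛ] and [ʒɔzat] the final segment of 'sand' alternates: [d] ~ [t].
If /d/ were underlying and a rule turned it into [t] in isolation, 'leaf' would also alternate; but it has [d] in both [limɛdɛ] and [limɛd].
The underlying segment must be /t/; voiceless stops become voiced between vowels, yielding [d] there.
So 'sand' = /ʒɔzat/.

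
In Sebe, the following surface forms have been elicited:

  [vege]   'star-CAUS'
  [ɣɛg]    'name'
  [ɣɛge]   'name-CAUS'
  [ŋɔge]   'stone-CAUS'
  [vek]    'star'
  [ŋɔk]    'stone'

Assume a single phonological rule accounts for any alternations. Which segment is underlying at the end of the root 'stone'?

/k/

In [ŋɔge] and [ŋɔk] the final segment of 'stone' alternates: [g] ~ [k].
But 'name' keeps [g] in both environments ([ɣɛge], [ɣɛg]), so there is no rule changing /g/ to [k] in isolation.
Therefore /k/ is basic and [g] is derived by intervocalic voicing (voiceless stops become voiced between vowels).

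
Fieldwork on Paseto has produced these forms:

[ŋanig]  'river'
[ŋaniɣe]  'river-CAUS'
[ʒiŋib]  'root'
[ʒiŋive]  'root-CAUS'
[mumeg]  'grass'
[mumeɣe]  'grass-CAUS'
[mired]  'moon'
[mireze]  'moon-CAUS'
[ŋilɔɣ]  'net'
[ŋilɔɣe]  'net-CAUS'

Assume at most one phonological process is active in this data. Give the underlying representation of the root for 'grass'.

The stem for 'grass' ends in [g] in [mumeg] but [ɣ] in [mumeɣe].
But 'net' keeps [ɣ] in both environments ([ŋilɔɣ], [ŋilɔɣe]), so there is no rule changing /ɣ/ to [g] in isolation.
The underlying segment must be /g/; voiced stops become fricatives between vowels, yielding [ɣ] there.
Hence 'grass' is /mumeg/ underlyingly.

/mumeg/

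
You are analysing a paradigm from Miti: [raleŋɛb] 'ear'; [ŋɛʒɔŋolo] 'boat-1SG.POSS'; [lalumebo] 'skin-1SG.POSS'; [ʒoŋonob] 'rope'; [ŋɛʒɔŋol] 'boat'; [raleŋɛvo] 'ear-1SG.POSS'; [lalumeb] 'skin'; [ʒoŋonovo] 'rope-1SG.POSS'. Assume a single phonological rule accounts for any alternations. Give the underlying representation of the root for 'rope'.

The stem for 'rope' ends in [v] in [ʒoŋonovo] but [b] in [ʒoŋonob].
The stem 'skin' ([lalumebo], [lalumeb]) shows [b] unchanged in both environments, so [b] cannot be basic with [v] derived before the 1SG.POSS suffix.
Therefore /v/ is basic and [b] is derived by word-final hardening (voiced fricatives become stops word-finally).
So 'rope' = /ʒoŋonov/.

/ʒoŋonov/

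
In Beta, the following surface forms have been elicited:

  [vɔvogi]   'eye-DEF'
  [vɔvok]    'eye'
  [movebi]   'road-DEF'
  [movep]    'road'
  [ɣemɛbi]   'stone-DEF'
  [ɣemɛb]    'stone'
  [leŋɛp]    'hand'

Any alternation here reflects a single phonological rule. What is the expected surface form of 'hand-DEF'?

[leŋɛbi]

The root 'road' surfaces as [movebi] and [movep], with a stem-final [b] ~ [p] alternation.
But 'stone' keeps [b] in both environments ([ɣemɛbi], [ɣemɛb]), so there is no rule changing /b/ to [p] in isolation.
The alternation reflects intervocalic voicing: voiceless stops become voiced between vowels. /p/ is underlying.
From [leŋɛp] the stem 'hand' is /leŋɛp/; between vowels this yields [leŋɛbi].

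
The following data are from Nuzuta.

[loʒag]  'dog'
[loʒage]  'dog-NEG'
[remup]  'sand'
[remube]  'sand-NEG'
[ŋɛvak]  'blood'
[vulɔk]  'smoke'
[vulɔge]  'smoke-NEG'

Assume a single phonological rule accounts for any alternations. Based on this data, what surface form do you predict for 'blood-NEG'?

'smoke' shows [k] ~ [g] at the end of the stem ([vulɔk] vs [vulɔge]).
Compare 'dog', with invariant [g] in [loʒag] and [loʒage]: an analysis with underlying /g/ and a rule producing [k] in isolation would wrongly predict alternation here too.
The alternation reflects intervocalic voicing: voiceless stops become voiced between vowels. /k/ is underlying.
From [ŋɛvak] the stem 'blood' is /ŋɛvak/; between vowels this yields [ŋɛvage].

[ŋɛvage]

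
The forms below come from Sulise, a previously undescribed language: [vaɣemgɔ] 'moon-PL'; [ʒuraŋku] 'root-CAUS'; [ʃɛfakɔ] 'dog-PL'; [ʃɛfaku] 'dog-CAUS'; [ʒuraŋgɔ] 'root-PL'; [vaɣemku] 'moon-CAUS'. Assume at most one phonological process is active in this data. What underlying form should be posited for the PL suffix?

/-gɔ/

The PL morpheme has two allomorphs, [-gɔ] and [-kɔ].
By contrast the CAUS suffix keeps its initial [k] throughout — that segment must be underlying.
The PL suffix is therefore /-gɔ/ underlyingly, with post-vocalic devoicing: voiced stops become voiceless after a vowel.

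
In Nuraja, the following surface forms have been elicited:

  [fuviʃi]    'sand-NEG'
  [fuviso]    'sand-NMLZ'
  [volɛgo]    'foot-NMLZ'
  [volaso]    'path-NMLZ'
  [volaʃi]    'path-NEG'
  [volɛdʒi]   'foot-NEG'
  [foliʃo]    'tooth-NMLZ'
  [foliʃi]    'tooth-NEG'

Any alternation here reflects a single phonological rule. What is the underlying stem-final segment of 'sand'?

/s/

The stem for 'sand' ends in [s] in [fuviso] but [ʃ] in [fuviʃi].
The stem 'tooth' ([foliʃo], [foliʃi]) shows [ʃ] unchanged in both environments, so [ʃ] cannot be basic with [s] derived before the NMLZ suffix.
Therefore /s/ is basic and [ʃ] is derived by palatalization before a front vowel (/g/ and /s/ become palato-alveolar [dʒ] and [ʃ] before a front vowel).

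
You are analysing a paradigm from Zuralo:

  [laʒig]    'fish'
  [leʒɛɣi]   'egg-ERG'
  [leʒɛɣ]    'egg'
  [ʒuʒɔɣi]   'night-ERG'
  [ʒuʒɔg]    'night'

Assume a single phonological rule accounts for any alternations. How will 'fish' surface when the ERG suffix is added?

In [ʒuʒɔɣi] and [ʒuʒɔg] the final segment of 'night' alternates: [ɣ] ~ [g].
If /ɣ/ were underlying and a rule turned it into [g] in isolation, 'egg' would also alternate; but it has [ɣ] in both [leʒɛɣi] and [leʒɛɣ].
The alternation reflects intervocalic spirantization: voiced stops become fricatives between vowels. /g/ is underlying.
The one attested form of 'fish', [laʒig], shows underlying /laʒig/. Applying the same rule between vowels gives [laʒiɣi].

[laʒiɣi]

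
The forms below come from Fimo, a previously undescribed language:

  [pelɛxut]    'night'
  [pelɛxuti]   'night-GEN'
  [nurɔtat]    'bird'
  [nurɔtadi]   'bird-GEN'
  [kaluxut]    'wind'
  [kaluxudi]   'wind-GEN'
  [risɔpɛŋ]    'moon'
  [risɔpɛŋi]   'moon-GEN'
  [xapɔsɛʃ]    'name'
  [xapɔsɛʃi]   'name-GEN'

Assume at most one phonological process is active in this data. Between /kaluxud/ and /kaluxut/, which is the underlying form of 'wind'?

/kaluxud/

The stem for 'wind' ends in [t] in [kaluxut] but [d] in [kaluxudi].
If /t/ were underlying and a rule turned it into [d] before the GEN suffix, 'night' would also alternate; but it has [t] in both [pelɛxut] and [pelɛxuti].
The underlying segment must be /d/; voiced obstruents become voiceless word-finally, yielding [t] there.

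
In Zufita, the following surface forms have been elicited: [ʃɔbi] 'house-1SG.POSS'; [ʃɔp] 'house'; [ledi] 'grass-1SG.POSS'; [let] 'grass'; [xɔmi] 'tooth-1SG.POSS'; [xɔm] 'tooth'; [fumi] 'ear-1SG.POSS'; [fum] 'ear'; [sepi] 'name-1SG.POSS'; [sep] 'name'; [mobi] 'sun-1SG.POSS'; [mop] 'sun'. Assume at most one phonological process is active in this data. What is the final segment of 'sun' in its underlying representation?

'sun' shows [b] ~ [p] at the end of the stem ([mobi] vs [mop]).
But 'name' keeps [p] in both environments ([sepi], [sep]), so there is no rule changing /p/ to [b] before the 1SG.POSS suffix.
So /b/ is underlying, and a rule of word-final obstruent devoicing — voiced obstruents become voiceless word-finally — gives [p].

/b/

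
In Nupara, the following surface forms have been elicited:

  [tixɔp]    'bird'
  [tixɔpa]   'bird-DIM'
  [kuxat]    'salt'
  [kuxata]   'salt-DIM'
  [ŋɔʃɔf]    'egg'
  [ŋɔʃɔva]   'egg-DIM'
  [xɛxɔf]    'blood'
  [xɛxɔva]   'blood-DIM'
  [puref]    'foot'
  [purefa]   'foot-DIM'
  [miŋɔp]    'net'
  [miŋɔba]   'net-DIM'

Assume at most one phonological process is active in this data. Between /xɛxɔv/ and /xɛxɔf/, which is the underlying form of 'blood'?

The stem for 'blood' ends in [f] in [xɛxɔf] but [v] in [xɛxɔva].
If /f/ were underlying and a rule turned it into [v] before the DIM suffix, 'foot' would also alternate; but it has [f] in both [puref] and [purefa].
The underlying segment must be /v/; voiced obstruents become voiceless word-finally, yielding [f] there.

/xɛxɔv/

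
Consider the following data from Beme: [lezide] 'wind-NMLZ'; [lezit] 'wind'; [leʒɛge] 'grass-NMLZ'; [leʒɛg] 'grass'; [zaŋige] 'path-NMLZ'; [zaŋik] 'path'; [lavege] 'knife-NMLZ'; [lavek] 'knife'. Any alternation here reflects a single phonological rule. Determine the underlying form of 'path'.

'path' shows [g] ~ [k] at the end of the stem ([zaŋige] vs [zaŋik]).
But 'grass' keeps [g] in both environments ([leʒɛge], [leʒɛg]), so there is no rule changing /g/ to [k] in isolation.
Therefore /k/ is basic and [g] is derived by intervocalic voicing (voiceless stops become voiced between vowels).

/zaŋik/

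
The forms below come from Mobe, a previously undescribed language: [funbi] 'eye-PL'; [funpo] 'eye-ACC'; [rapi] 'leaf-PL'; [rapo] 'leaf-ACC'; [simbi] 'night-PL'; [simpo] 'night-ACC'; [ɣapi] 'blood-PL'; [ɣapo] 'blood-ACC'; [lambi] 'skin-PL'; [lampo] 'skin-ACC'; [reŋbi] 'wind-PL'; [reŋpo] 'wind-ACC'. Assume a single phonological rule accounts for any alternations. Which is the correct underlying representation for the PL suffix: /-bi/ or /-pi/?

/-bi/

The PL morpheme has two allomorphs, [-bi] and [-pi].
By contrast the ACC suffix keeps its initial [p] throughout — that segment must be underlying.
The PL suffix is therefore /-bi/ underlyingly, with post-vocalic devoicing: voiced stops become voiceless after a vowel.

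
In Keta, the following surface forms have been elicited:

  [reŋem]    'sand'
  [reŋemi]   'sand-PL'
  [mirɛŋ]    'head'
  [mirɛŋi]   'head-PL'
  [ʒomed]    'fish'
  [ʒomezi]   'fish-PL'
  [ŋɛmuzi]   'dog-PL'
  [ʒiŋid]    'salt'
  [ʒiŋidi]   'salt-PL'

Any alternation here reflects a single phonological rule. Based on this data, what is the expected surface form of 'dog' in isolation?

[ŋɛmud]

The stem for 'fish' ends in [d] in [ʒomed] but [z] in [ʒomezi].
But 'salt' keeps [d] in both environments ([ʒiŋid], [ʒiŋidi]), so there is no rule changing /d/ to [z] before the PL suffix.
The underlying segment must be /z/; voiced fricatives become stops word-finally, yielding [d] there.
The one attested form of 'dog', [ŋɛmuzi], shows underlying /ŋɛmuz/. Applying the same rule word-finally gives [ŋɛmud].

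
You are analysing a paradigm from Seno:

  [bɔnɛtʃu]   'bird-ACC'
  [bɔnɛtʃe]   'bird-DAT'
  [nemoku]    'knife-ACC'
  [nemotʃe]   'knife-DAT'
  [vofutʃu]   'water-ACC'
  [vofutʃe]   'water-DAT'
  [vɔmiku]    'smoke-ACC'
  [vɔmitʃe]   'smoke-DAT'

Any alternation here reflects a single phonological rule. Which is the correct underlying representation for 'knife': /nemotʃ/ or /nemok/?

The root 'knife' surfaces as [nemoku] and [nemotʃe], with a stem-final [k] ~ [tʃ] alternation.
Compare 'bird', with invariant [tʃ] in [bɔnɛtʃu] and [bɔnɛtʃe]: an analysis with underlying /tʃ/ and a rule producing [k] before the ACC suffix would wrongly predict alternation here too.
Therefore /k/ is basic and [tʃ] is derived by palatalization before a front vowel (/k/ becomes palato-alveolar [tʃ] before a front vowel).

/nemok/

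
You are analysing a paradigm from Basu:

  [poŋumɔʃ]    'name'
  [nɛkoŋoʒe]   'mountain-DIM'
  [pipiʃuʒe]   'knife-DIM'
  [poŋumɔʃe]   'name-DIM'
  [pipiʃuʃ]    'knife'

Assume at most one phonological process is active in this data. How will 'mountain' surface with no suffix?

The root 'knife' surfaces as [pipiʃuʃ] and [pipiʃuʒe], with a stem-final [ʃ] ~ [ʒ] alternation.
If /ʃ/ were underlying and a rule turned it into [ʒ] before the DIM suffix, 'name' would also alternate; but it has [ʃ] in both [poŋumɔʃ] and [poŋumɔʃe].
So /ʒ/ is underlying, and a rule of word-final obstruent devoicing — voiced obstruents become voiceless word-finally — gives [ʃ].
The one attested form of 'mountain', [nɛkoŋoʒe], shows underlying /nɛkoŋoʒ/. Applying the same rule word-finally gives [nɛkoŋoʃ].

[nɛkoŋoʃ]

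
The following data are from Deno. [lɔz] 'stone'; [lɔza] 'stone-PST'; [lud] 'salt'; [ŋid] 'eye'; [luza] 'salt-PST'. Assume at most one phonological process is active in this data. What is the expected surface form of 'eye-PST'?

[ŋiza]

The root 'salt' surfaces as [lud] and [luza], with a stem-final [d] ~ [z] alternation.
But 'stone' keeps [z] in both environments ([lɔz], [lɔza]), so there is no rule changing /z/ to [d] in isolation.
The underlying segment must be /d/; voiced stops become fricatives between vowels, yielding [z] there.
The one attested form of 'eye', [ŋid], shows underlying /ŋid/. Applying the same rule between vowels gives [ŋiza].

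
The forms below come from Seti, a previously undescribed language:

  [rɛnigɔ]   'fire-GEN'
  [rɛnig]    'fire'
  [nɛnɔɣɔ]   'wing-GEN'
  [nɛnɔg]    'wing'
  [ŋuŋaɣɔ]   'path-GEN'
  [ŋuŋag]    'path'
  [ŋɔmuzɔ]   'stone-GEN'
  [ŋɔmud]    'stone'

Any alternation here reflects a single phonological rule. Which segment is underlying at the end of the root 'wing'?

/ɣ/

'wing' shows [ɣ] ~ [g] at the end of the stem ([nɛnɔɣɔ] vs [nɛnɔg]).
If /g/ were underlying and a rule turned it into [ɣ] before the GEN suffix, 'fire' would also alternate; but it has [g] in both [rɛnigɔ] and [rɛnig].
The underlying segment must be /ɣ/; voiced fricatives become stops word-finally, yielding [g] there.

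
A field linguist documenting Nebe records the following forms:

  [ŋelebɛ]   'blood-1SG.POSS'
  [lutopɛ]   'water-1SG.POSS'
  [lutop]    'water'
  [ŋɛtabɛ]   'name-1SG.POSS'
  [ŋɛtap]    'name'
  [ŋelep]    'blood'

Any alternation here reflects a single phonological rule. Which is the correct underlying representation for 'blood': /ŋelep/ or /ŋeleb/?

The root 'blood' surfaces as [ŋelep] and [ŋelebɛ], with a stem-final [p] ~ [b] alternation.
If /p/ were underlying and a rule turned it into [b] before the 1SG.POSS suffix, 'water' would also alternate; but it has [p] in both [lutop] and [lutopɛ].
Therefore /b/ is basic and [p] is derived by word-final obstruent devoicing (voiced obstruents become voiceless word-finally).

/ŋeleb/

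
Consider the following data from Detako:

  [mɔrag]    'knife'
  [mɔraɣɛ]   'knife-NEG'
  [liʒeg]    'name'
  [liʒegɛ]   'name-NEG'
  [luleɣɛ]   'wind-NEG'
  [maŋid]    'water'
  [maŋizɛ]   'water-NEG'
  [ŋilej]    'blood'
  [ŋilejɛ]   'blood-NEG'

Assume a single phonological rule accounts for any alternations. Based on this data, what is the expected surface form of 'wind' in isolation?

The stem for 'knife' ends in [g] in [mɔrag] but [ɣ] in [mɔraɣɛ].
Compare 'name', with invariant [g] in [liʒeg] and [liʒegɛ]: an analysis with underlying /g/ and a rule producing [ɣ] before the NEG suffix would wrongly predict alternation here too.
The underlying segment must be /ɣ/; voiced fricatives become stops word-finally, yielding [g] there.
From [luleɣɛ] the stem 'wind' is /luleɣ/; word-finally this yields [luleg].

[luleg]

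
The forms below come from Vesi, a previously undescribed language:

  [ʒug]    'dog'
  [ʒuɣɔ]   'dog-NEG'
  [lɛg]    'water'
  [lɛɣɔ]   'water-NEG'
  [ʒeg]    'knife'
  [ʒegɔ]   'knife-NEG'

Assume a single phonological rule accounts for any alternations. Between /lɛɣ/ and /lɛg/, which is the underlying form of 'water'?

/lɛɣ/

The stem for 'water' ends in [g] in [lɛg] but [ɣ] in [lɛɣɔ].
But 'knife' keeps [g] in both environments ([ʒeg], [ʒegɔ]), so there is no rule changing /g/ to [ɣ] before the NEG suffix.
Therefore /ɣ/ is basic and [g] is derived by word-final hardening (voiced fricatives become stops word-finally).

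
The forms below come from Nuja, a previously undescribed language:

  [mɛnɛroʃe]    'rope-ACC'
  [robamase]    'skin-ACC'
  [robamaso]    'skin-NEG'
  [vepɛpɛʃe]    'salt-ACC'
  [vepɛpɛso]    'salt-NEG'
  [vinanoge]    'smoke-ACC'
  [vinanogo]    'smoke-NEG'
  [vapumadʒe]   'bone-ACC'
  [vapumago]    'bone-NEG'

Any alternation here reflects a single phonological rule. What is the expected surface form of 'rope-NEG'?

[mɛnɛroso]

The stem for 'salt' ends in [ʃ] in [vepɛpɛʃe] but [s] in [vepɛpɛso].
But 'skin' keeps [s] in both environments ([robamase], [robamaso]), so there is no rule changing /s/ to [ʃ] before the ACC suffix.
The alternation reflects depalatalization: palato-alveolar /dʒ/ and /ʃ/ become [g] and [s] when no front vowel follows. /ʃ/ is underlying.
From [mɛnɛroʃe] the stem 'rope' is /mɛnɛroʃ/; when no front vowel follows this yields [mɛnɛroso].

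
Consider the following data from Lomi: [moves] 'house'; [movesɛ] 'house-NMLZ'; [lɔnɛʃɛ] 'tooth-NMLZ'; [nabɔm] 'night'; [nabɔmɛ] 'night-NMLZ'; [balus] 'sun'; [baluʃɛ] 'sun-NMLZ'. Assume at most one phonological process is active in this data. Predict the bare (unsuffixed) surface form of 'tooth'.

The stem for 'sun' ends in [s] in [balus] but [ʃ] in [baluʃɛ].
Compare 'house', with invariant [s] in [moves] and [movesɛ]: an analysis with underlying /s/ and a rule producing [ʃ] before the NMLZ suffix would wrongly predict alternation here too.
The underlying segment must be /ʃ/; palato-alveolar /ʃ/ becomes [s] when no front vowel follows, yielding [s] there.
The one attested form of 'tooth', [lɔnɛʃɛ], shows underlying /lɔnɛʃ/. Applying the same rule when no front vowel follows gives [lɔnɛs].

[lɔnɛs]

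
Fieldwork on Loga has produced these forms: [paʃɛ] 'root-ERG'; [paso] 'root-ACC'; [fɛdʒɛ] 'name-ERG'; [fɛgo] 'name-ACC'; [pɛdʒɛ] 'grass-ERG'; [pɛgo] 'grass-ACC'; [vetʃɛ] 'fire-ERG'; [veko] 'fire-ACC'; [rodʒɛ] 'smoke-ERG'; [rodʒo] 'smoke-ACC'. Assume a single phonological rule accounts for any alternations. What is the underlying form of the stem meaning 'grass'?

/pɛg/

In [pɛdʒɛ] and [pɛgo] the final segment of 'grass' alternates: [dʒ] ~ [g].
Compare 'smoke', with invariant [dʒ] in [rodʒɛ] and [rodʒo]: an analysis with underlying /dʒ/ and a rule producing [g] before the ACC suffix would wrongly predict alternation here too.
The alternation reflects palatalization before a front vowel: /k/, /g/ and /s/ become palato-alveolar [tʃ], [dʒ] and [ʃ] before a front vowel. /g/ is underlying.
Hence 'grass' is /pɛg/ underlyingly.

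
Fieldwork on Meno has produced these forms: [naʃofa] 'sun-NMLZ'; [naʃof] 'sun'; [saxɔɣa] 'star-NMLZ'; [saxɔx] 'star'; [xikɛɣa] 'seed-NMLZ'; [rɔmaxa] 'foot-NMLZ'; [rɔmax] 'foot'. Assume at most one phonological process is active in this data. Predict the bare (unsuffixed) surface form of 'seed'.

The stem for 'star' ends in [ɣ] in [saxɔɣa] but [x] in [saxɔx].
But 'foot' keeps [x] in both environments ([rɔmaxa], [rɔmax]), so there is no rule changing /x/ to [ɣ] before the NMLZ suffix.
The alternation reflects word-final obstruent devoicing: voiced obstruents become voiceless word-finally. /ɣ/ is underlying.
From [xikɛɣa] the stem 'seed' is /xikɛɣ/; word-finally this yields [xikɛx].

[xikɛx]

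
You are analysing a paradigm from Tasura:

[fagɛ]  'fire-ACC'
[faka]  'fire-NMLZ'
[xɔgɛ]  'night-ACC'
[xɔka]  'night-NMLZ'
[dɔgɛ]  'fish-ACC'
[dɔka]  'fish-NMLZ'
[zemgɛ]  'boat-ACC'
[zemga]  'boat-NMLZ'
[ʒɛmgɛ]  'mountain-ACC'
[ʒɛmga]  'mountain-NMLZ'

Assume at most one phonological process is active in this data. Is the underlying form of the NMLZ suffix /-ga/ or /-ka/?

/-ka/

The NMLZ morpheme has two allomorphs, [-ga] and [-ka].
The ACC suffix, which begins with [g], is invariant after every stem; so [g] is not altered by any rule here.
So the underlying form is /-ka/, and voiceless stops become voiced after a nasal.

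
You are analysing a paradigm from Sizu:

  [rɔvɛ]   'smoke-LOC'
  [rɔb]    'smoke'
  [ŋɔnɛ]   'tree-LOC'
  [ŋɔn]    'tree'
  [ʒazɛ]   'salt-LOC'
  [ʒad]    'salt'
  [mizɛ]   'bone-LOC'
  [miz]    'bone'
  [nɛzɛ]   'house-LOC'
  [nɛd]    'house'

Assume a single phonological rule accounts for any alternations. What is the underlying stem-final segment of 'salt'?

/d/

'salt' shows [z] ~ [d] at the end of the stem ([ʒazɛ] vs [ʒad]).
Compare 'bone', with invariant [z] in [mizɛ] and [miz]: an analysis with underlying /z/ and a rule producing [d] in isolation would wrongly predict alternation here too.
The alternation reflects intervocalic spirantization: voiced stops become fricatives between vowels. /d/ is underlying.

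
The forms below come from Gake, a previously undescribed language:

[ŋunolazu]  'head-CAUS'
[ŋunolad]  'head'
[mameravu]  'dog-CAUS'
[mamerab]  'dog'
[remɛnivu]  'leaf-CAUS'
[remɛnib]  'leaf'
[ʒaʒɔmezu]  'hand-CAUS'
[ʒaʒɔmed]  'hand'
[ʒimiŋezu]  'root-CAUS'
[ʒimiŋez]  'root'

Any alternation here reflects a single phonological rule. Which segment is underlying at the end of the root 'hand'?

In [ʒaʒɔmezu] and [ʒaʒɔmed] the final segment of 'hand' alternates: [z] ~ [d].
If /z/ were underlying and a rule turned it into [d] in isolation, 'root' would also alternate; but it has [z] in both [ʒimiŋezu] and [ʒimiŋez].
So /d/ is underlying, and a rule of intervocalic spirantization — voiced stops become fricatives between vowels — gives [z].

/d/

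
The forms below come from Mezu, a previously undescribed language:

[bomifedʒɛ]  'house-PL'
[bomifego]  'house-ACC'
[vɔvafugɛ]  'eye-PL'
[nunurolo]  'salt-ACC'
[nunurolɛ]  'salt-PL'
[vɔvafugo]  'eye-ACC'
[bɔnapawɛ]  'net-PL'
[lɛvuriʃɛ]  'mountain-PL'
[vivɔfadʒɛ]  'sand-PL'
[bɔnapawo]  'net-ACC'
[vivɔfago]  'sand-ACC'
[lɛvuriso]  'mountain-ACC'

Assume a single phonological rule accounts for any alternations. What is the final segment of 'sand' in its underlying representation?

/dʒ/

In [vivɔfadʒɛ] and [vivɔfago] the final segment of 'sand' alternates: [dʒ] ~ [g].
The stem 'eye' ([vɔvafugɛ], [vɔvafugo]) shows [g] unchanged in both environments, so [g] cannot be basic with [dʒ] derived before the PL suffix.
The alternation reflects depalatalization: palato-alveolar /dʒ/ and /ʃ/ become [g] and [s] when no front vowel follows. /dʒ/ is underlying.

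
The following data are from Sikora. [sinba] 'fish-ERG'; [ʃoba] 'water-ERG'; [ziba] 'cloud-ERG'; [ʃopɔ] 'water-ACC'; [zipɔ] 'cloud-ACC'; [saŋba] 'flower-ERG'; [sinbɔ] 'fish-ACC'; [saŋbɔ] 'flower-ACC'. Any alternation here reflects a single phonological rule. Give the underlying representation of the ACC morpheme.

/-pɔ/

The ACC morpheme has two allomorphs, [-bɔ] and [-pɔ].
The ERG suffix, which begins with [b], is invariant after every stem; so [b] is not altered by any rule here.
So the underlying form is /-pɔ/, and voiceless stops become voiced after a nasal.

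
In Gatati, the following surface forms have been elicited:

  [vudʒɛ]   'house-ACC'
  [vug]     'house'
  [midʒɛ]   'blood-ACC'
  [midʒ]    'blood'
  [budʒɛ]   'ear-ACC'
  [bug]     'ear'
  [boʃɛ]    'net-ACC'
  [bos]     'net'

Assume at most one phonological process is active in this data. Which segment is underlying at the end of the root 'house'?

The root 'house' surfaces as [vudʒɛ] and [vug], with a stem-final [dʒ] ~ [g] alternation.
Compare 'blood', with invariant [dʒ] in [midʒɛ] and [midʒ]: an analysis with underlying /dʒ/ and a rule producing [g] in isolation would wrongly predict alternation here too.
The alternation reflects palatalization before a front vowel: /g/ and /s/ become palato-alveolar [dʒ] and [ʃ] before a front vowel. /g/ is underlying.

/g/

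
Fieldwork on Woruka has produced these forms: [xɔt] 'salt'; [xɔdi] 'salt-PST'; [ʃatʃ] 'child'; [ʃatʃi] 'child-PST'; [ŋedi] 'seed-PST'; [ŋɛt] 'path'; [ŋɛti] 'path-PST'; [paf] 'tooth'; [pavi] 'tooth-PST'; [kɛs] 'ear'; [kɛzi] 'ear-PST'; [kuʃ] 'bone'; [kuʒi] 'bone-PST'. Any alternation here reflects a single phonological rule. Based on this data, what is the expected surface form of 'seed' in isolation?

'salt' shows [t] ~ [d] at the end of the stem ([xɔt] vs [xɔdi]).
The stem 'path' ([ŋɛt], [ŋɛti]) shows [t] unchanged in both environments, so [t] cannot be basic with [d] derived before the PST suffix.
Therefore /d/ is basic and [t] is derived by word-final obstruent devoicing (voiced obstruents become voiceless word-finally).
The one attested form of 'seed', [ŋedi], shows underlying /ŋed/. Applying the same rule word-finally gives [ŋet].

[ŋet]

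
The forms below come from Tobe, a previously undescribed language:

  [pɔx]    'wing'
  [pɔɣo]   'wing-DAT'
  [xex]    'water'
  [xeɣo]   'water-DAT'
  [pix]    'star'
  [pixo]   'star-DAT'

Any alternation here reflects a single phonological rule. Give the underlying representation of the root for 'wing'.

/pɔɣ/

The stem for 'wing' ends in [x] in [pɔx] but [ɣ] in [pɔɣo].
Compare 'star', with invariant [x] in [pix] and [pixo]: an analysis with underlying /x/ and a rule producing [ɣ] before the DAT suffix would wrongly predict alternation here too.
So /ɣ/ is underlying, and a rule of word-final obstruent devoicing — voiced obstruents become voiceless word-finally — gives [x].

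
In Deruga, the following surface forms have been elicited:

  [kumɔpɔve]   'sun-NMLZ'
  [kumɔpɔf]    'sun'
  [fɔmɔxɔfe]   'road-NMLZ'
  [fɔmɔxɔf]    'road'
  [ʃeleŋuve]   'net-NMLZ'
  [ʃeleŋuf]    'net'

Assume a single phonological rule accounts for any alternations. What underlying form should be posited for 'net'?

The root 'net' surfaces as [ʃeleŋuve] and [ʃeleŋuf], with a stem-final [v] ~ [f] alternation.
If /f/ were underlying and a rule turned it into [v] before the NMLZ suffix, 'road' would also alternate; but it has [f] in both [fɔmɔxɔfe] and [fɔmɔxɔf].
So /v/ is underlying, and a rule of word-final obstruent devoicing — voiced obstruents become voiceless word-finally — gives [f].
So 'net' = /ʃeleŋuv/.

/ʃeleŋuv/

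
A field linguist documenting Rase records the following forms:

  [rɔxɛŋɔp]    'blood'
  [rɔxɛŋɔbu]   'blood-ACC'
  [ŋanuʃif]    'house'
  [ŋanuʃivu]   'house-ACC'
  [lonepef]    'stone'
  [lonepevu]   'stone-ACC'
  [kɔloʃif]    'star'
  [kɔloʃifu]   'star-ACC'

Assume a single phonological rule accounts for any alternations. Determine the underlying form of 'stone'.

The root 'stone' surfaces as [lonepef] and [lonepevu], with a stem-final [f] ~ [v] alternation.
If /f/ were underlying and a rule turned it into [v] before the ACC suffix, 'star' would also alternate; but it has [f] in both [kɔloʃif] and [kɔloʃifu].
The underlying segment must be /v/; voiced obstruents become voiceless word-finally, yielding [f] there.

/lonepev/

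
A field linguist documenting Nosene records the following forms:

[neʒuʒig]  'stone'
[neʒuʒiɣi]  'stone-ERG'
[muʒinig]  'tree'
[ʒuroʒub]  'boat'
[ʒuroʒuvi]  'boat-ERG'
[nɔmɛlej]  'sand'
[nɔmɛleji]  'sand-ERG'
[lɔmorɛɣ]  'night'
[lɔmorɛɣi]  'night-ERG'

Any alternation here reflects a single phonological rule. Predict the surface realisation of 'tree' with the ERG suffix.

The stem for 'stone' ends in [g] in [neʒuʒig] but [ɣ] in [neʒuʒiɣi].
The stem 'night' ([lɔmorɛɣ], [lɔmorɛɣi]) shows [ɣ] unchanged in both environments, so [ɣ] cannot be basic with [g] derived in isolation.
The underlying segment must be /g/; voiced stops become fricatives between vowels, yielding [ɣ] there.
From [muʒinig] the stem 'tree' is /muʒinig/; between vowels this yields [muʒiniɣi].

[muʒiniɣi]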